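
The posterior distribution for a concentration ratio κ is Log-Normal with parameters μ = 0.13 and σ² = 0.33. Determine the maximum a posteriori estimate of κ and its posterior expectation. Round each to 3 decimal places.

MAP: 0.819. Posterior mean: 1.343.

Mode = exp(μ − σ²) = exp(-0.20) = 0.819.
Mean = exp(μ + σ²/2) = exp(0.295) = 1.343.
The posterior is right-skewed, so the mean exceeds the mode.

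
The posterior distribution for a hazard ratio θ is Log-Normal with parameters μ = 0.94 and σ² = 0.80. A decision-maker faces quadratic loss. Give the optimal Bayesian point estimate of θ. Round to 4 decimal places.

Mode = exp(μ − σ²) = exp(0.14) = 1.1503.
Mean = exp(μ + σ²/2) = exp(1.340) = 3.8190.
Quadratic loss ⇒ the optimal estimator is the posterior mean.

3.8190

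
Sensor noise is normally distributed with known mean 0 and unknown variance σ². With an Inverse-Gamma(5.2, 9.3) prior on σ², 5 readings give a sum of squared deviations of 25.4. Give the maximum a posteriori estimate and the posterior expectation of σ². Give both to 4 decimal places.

MAP = 2.5287, posterior mean = 3.2836

Posterior: Inverse-Gamma(shape = 5.2+5/2 = 7.7, scale = 9.3+25.4/2 = 22.0).
Mode = β/(α+1) = 22.0/8.7 = 2.5287.
Mean = β/(α−1) = 22.0/6.7 = 3.2836.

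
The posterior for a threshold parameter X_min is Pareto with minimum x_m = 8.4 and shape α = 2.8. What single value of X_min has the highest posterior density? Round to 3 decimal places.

The Pareto density is strictly decreasing on [x_m, ∞), so the mode is x_m = 8.400.
Mean = α·x_m/(α−1) = 2.8·8.4/1.8 = 13.067.
This is the posterior mode — the MAP estimate.

8.400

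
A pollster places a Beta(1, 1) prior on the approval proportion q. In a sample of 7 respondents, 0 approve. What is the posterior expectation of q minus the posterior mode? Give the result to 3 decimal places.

0.111

Posterior: Beta(1+0, 1+7) = Beta(1, 8).
Since α = 1 ≤ 1 and β > 1, the Beta density is monotone decreasing on [0,1]; the mode is at 0.
Mean = 1/(1+8) = 0.111.
Difference = 0.111 − 0.000 = 0.111.
Right-skewed posterior ⇒ mode < mean.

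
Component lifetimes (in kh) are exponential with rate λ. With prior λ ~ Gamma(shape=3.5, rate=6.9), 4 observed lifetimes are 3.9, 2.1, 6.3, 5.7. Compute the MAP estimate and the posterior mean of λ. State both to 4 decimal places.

MAP = 0.2610; posterior mean = 0.3012

Σ times = 18.0. Posterior: Gamma(shape = 3.5+4 = 7.5, rate = 6.9+18.0 = 24.9).
Mode = (α−1)/β = 6.5/24.9 = 0.2610.
Mean = α/β = 7.5/24.9 = 0.3012.
The mean is pulled above the mode by the posterior's right skew.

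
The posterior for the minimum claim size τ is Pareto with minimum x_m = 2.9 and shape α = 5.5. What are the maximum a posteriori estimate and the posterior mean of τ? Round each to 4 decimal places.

The Pareto density is strictly decreasing on [x_m, ∞), so the mode is x_m = 2.9000.
Mean = α·x_m/(α−1) = 5.5·2.9/4.5 = 3.5444.
The posterior is right-skewed, so the mean exceeds the mode.

τ_MAP = 2.9000, E[τ|data] = 3.5444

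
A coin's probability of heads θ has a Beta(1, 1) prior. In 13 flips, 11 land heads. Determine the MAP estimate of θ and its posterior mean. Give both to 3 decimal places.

MAP = 0.846, posterior mean = 0.800

Posterior: Beta(1+11, 1+2) = Beta(12, 3).
Mode = (12−1)/(12+3−2) = 11/13 = 0.846.
With a flat prior the MAP equals the MLE, 11/13.
Mean = 12/(12+3) = 12/15 = 0.800.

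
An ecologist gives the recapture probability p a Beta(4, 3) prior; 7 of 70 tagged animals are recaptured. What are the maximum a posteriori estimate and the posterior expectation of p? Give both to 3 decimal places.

Posterior: Beta(4+7, 3+63) = Beta(11, 66).
Mode = (11−1)/(11+66−2) = 10/75 = 0.133.
Mean = 11/(11+66) = 11/77 = 0.143.

MAP = 0.133; posterior mean = 0.143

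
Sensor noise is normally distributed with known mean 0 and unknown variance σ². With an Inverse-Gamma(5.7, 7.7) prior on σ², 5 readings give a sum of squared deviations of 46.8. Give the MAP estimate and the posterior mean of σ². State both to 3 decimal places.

Posterior: Inverse-Gamma(shape = 5.7+5/2 = 8.2, scale = 7.7+46.8/2 = 31.1).
Mode = β/(α+1) = 31.1/9.2 = 3.380.
Mean = β/(α−1) = 31.1/7.2 = 4.319.

MAP estimate = 3.380, posterior mean = 4.319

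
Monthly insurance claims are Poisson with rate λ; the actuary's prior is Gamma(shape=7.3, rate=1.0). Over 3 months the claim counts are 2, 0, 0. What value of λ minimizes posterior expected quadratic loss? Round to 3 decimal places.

Σ counts = 2. Posterior: Gamma(shape = 7.3+2 = 9.3, rate = 1.0+3 = 4.0).
Mode = (α−1)/β = 8.3/4.0 = 2.075.
Mean = α/β = 9.3/4.0 = 2.325.
Quadratic loss ⇒ the optimal estimator is the posterior mean.

2.325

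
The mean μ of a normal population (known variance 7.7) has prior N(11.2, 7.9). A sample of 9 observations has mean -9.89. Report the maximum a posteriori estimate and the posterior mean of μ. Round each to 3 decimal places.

MAP = -7.829; posterior mean = -7.829

Posterior for μ is Normal. Precision-weighted mean: (1/7.9·11.2 + 9/7.7·-9.89) / (1/7.9 + 9/7.7) = -7.829.
A Normal posterior is symmetric, so mode = mean.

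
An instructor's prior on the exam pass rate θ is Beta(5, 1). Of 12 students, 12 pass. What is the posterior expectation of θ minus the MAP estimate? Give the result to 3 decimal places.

Posterior: Beta(5+12, 1+0) = Beta(17, 1).
Since β = 1 ≤ 1 and α > 1, the Beta density is monotone increasing on [0,1]; the mode is at 1.
Mean = 17/(17+1) = 0.944.
Difference = 0.944 − 1.000 = -0.056.
The mean is pulled below the mode by the posterior's left skew.

-0.056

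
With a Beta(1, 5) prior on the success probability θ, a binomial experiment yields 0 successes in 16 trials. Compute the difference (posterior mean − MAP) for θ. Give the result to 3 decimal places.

0.045

Posterior: Beta(1+0, 5+16) = Beta(1, 21).
Since α = 1 ≤ 1 and β > 1, the Beta density is monotone decreasing on [0,1]; the mode is at 0.
Mean = 1/(1+21) = 0.045.
Difference = 0.045 − 0.000 = 0.045.
Right-skewed posterior ⇒ mode < mean.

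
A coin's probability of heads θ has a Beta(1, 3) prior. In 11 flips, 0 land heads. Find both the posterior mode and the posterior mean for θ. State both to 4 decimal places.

MAP: 0.0000. Posterior mean: 0.0667.

Posterior: Beta(1+0, 3+11) = Beta(1, 14).
Since α = 1 ≤ 1 and β > 1, the Beta density is monotone decreasing on [0,1]; the mode is at 0.
Mean = 1/(1+14) = 0.0667.
Mean > mode: the posterior has a right tail.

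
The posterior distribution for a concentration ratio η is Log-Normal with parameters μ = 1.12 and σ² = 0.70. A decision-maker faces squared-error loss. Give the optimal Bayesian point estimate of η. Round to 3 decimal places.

4.349

Mode = exp(μ − σ²) = exp(0.42) = 1.522.
Mean = exp(μ + σ²/2) = exp(1.470) = 4.349.
Squared-error loss ⇒ the optimal estimator is the posterior mean.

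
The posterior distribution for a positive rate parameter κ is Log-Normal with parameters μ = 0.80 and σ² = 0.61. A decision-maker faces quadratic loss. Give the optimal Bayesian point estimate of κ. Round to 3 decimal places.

3.019

Mode = exp(μ − σ²) = exp(0.19) = 1.209.
Mean = exp(μ + σ²/2) = exp(1.105) = 3.019.
Quadratic loss ⇒ the optimal estimator is the posterior mean.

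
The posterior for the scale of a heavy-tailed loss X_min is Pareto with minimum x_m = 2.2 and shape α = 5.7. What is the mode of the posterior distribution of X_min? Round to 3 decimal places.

2.200

The Pareto density is strictly decreasing on [x_m, ∞), so the mode is x_m = 2.200.
Mean = α·x_m/(α−1) = 5.7·2.2/4.7 = 2.668.
This is the posterior mode — the MAP estimate.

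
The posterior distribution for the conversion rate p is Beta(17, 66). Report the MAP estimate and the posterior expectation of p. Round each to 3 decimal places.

MAP estimate = 0.198, posterior expectation = 0.205

Mode = (17−1)/(17+66−2) = 16/81 = 0.198.
Mean = 17/(17+66) = 17/83 = 0.205.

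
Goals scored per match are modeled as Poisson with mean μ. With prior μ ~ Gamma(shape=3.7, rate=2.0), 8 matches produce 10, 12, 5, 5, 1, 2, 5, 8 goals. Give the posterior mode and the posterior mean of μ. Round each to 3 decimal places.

Σ counts = 48. Posterior: Gamma(shape = 3.7+48 = 51.7, rate = 2.0+8 = 10.0).
Mode = (α−1)/β = 50.7/10.0 = 5.070.
Mean = α/β = 51.7/10.0 = 5.170.
Mean > mode: the posterior has a right tail.

posterior mode = 5.070, posterior mean = 5.170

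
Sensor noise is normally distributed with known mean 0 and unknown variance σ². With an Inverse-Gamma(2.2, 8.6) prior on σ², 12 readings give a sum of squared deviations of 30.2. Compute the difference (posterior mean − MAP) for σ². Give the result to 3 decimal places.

0.716

Posterior: Inverse-Gamma(shape = 2.2+12/2 = 8.2, scale = 8.6+30.2/2 = 23.7).
Mode = β/(α+1) = 23.7/9.2 = 2.576.
Mean = β/(α−1) = 23.7/7.2 = 3.292.
Difference = 3.292 − 2.576 = 0.716.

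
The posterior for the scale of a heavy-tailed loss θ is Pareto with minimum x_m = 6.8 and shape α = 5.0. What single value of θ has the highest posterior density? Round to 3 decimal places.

6.800

The Pareto density is strictly decreasing on [x_m, ∞), so the mode is x_m = 6.800.
Mean = α·x_m/(α−1) = 5.0·6.8/4.0 = 8.500.
This is the posterior mode — the MAP estimate.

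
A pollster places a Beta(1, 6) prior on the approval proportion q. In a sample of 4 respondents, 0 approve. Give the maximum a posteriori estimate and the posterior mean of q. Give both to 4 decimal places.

Posterior: Beta(1+0, 6+4) = Beta(1, 10).
Since α = 1 ≤ 1 and β > 1, the Beta density is monotone decreasing on [0,1]; the mode is at 0.
Mean = 1/(1+10) = 0.0909.

MAP = 0.0000; posterior mean = 0.0909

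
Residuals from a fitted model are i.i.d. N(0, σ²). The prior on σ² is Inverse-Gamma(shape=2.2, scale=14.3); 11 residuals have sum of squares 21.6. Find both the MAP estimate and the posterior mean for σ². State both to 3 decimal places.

Posterior: Inverse-Gamma(shape = 2.2+11/2 = 7.7, scale = 14.3+21.6/2 = 25.1).
Mode = β/(α+1) = 25.1/8.7 = 2.885.
Mean = β/(α−1) = 25.1/6.7 = 3.746.

MAP = 2.885, posterior mean = 3.746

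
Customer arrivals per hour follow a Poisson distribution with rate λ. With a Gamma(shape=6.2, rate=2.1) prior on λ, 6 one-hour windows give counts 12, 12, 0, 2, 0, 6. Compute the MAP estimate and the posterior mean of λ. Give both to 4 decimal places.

MAP estimate = 4.5926, posterior mean = 4.7160

Σ counts = 32. Posterior: Gamma(shape = 6.2+32 = 38.2, rate = 2.1+6 = 8.1).
Mode = (α−1)/β = 37.2/8.1 = 4.5926.
Mean = α/β = 38.2/8.1 = 4.7160.
The mean is pulled above the mode by the posterior's right skew.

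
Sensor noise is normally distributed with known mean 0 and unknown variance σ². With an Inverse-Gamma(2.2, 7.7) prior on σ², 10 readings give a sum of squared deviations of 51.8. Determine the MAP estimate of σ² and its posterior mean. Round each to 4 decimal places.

Posterior: Inverse-Gamma(shape = 2.2+10/2 = 7.2, scale = 7.7+51.8/2 = 33.6).
Mode = β/(α+1) = 33.6/8.2 = 4.0976.
Mean = β/(α−1) = 33.6/6.2 = 5.4194.

MAP = 4.0976; posterior mean = 5.4194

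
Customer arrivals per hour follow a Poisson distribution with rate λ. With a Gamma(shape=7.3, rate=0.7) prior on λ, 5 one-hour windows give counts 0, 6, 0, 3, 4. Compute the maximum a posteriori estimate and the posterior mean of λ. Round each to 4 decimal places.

Σ counts = 13. Posterior: Gamma(shape = 7.3+13 = 20.3, rate = 0.7+5 = 5.7).
Mode = (α−1)/β = 19.3/5.7 = 3.3860.
Mean = α/β = 20.3/5.7 = 3.5614.

MAP: 3.3860. Posterior mean: 3.5614.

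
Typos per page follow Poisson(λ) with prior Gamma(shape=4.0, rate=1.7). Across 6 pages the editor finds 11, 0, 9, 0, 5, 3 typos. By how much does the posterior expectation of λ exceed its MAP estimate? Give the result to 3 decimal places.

Σ counts = 28. Posterior: Gamma(shape = 4.0+28 = 32.0, rate = 1.7+6 = 7.7).
Mode = (α−1)/β = 31.0/7.7 = 4.026.
Mean = α/β = 32.0/7.7 = 4.156.
Difference = 4.156 − 4.026 = 0.130.

0.130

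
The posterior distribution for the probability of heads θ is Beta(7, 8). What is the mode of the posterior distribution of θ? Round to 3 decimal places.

Mode = (7−1)/(7+8−2) = 6/13 = 0.462.
Mean = 7/(7+8) = 7/15 = 0.467.
This is the posterior mode — the MAP estimate.

0.462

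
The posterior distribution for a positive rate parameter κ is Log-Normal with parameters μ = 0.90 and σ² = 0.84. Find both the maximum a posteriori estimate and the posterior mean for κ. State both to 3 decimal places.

Mode = exp(μ − σ²) = exp(0.06) = 1.062.
Mean = exp(μ + σ²/2) = exp(1.320) = 3.743.

κ_MAP = 1.062, E[κ|data] = 3.743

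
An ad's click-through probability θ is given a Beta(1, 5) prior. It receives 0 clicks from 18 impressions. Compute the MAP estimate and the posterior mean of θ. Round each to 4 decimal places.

Posterior: Beta(1+0, 5+18) = Beta(1, 23).
Since α = 1 ≤ 1 and β > 1, the Beta density is monotone decreasing on [0,1]; the mode is at 0.
Mean = 1/(1+23) = 0.0417.

MAP: 0.0000. Posterior mean: 0.0417.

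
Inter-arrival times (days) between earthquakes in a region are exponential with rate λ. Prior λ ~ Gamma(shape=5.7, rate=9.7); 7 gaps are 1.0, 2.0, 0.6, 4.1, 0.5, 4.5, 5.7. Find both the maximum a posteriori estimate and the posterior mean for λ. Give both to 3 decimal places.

λ_MAP = 0.416, E[λ|data] = 0.452

Σ times = 18.4. Posterior: Gamma(shape = 5.7+7 = 12.7, rate = 9.7+18.4 = 28.1).
Mode = (α−1)/β = 11.7/28.1 = 0.416.
Mean = α/β = 12.7/28.1 = 0.452.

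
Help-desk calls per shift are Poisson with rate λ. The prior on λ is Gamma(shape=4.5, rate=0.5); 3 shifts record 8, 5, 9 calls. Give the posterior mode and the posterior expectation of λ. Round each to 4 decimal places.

Σ counts = 22. Posterior: Gamma(shape = 4.5+22 = 26.5, rate = 0.5+3 = 3.5).
Mode = (α−1)/β = 25.5/3.5 = 7.2857.
Mean = α/β = 26.5/3.5 = 7.5714.

MAP = 7.2857; posterior mean = 7.5714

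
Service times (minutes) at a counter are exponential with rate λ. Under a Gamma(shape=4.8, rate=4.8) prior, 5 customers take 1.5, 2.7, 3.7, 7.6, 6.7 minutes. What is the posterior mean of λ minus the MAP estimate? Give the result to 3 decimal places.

Σ times = 22.2. Posterior: Gamma(shape = 4.8+5 = 9.8, rate = 4.8+22.2 = 27.0).
Mode = (α−1)/β = 8.8/27.0 = 0.326.
Mean = α/β = 9.8/27.0 = 0.363.
Difference = 0.363 − 0.326 = 0.037.

0.037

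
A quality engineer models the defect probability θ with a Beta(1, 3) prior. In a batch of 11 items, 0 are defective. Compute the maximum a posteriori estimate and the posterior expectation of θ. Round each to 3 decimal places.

MAP = 0.000, posterior mean = 0.067

Posterior: Beta(1+0, 3+11) = Beta(1, 14).
Since α = 1 ≤ 1 and β > 1, the Beta density is monotone decreasing on [0,1]; the mode is at 0.
Mean = 1/(1+14) = 0.067.
The mean is pulled above the mode by the posterior's right skew.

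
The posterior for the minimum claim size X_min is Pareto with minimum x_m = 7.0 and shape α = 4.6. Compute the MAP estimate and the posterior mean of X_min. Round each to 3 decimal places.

The Pareto density is strictly decreasing on [x_m, ∞), so the mode is x_m = 7.000.
Mean = α·x_m/(α−1) = 4.6·7.0/3.6 = 8.944.
The posterior is right-skewed, so the mean exceeds the mode.

MAP = 7.000; posterior mean = 8.944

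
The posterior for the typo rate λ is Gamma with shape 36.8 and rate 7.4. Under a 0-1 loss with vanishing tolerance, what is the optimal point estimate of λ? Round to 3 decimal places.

Mode = (α−1)/β = 35.8/7.4 = 4.838.
Mean = α/β = 36.8/7.4 = 4.973.
This is the posterior mode — the MAP estimate.

4.838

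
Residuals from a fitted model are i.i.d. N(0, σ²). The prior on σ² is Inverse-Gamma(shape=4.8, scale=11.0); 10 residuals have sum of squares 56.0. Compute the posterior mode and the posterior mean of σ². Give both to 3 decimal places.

MAP = 3.611; posterior mean = 4.432

Posterior: Inverse-Gamma(shape = 4.8+10/2 = 9.8, scale = 11.0+56.0/2 = 39.0).
Mode = β/(α+1) = 39.0/10.8 = 3.611.
Mean = β/(α−1) = 39.0/8.8 = 4.432.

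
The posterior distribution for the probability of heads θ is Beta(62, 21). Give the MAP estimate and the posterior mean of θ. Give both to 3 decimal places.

MAP = 0.753, posterior mean = 0.747

Mode = (62−1)/(62+21−2) = 61/81 = 0.753.
Mean = 62/(62+21) = 62/83 = 0.747.
Mode > mean: the posterior has a left tail.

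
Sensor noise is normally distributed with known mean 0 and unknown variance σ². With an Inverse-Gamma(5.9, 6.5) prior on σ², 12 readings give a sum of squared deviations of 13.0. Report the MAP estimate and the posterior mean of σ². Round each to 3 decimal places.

Posterior: Inverse-Gamma(shape = 5.9+12/2 = 11.9, scale = 6.5+13.0/2 = 13.0).
Mode = β/(α+1) = 13.0/12.9 = 1.008.
Mean = β/(α−1) = 13.0/10.9 = 1.193.

MAP estimate = 1.008, posterior mean = 1.193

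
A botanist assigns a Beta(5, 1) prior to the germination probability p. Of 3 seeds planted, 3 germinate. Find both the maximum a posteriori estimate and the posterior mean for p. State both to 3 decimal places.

MAP = 1.000, posterior mean = 0.889

Posterior: Beta(5+3, 1+0) = Beta(8, 1).
Since β = 1 ≤ 1 and α > 1, the Beta density is monotone increasing on [0,1]; the mode is at 1.
Mean = 8/(8+1) = 0.889.
The mean is pulled below the mode by the posterior's left skew.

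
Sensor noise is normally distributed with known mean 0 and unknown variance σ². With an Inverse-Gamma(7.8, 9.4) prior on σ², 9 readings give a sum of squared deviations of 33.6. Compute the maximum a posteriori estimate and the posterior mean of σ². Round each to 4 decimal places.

maximum a posteriori estimate = 1.9699, posterior mean = 2.3186

Posterior: Inverse-Gamma(shape = 7.8+9/2 = 12.3, scale = 9.4+33.6/2 = 26.2).
Mode = β/(α+1) = 26.2/13.3 = 1.9699.
Mean = β/(α−1) = 26.2/11.3 = 2.3186.
Right-skewed posterior ⇒ mode < mean.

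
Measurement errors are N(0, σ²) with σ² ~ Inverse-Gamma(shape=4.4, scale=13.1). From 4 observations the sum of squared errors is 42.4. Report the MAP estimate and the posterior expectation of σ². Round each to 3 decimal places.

MAP estimate = 4.635, posterior expectation = 6.352

Posterior: Inverse-Gamma(shape = 4.4+4/2 = 6.4, scale = 13.1+42.4/2 = 34.3).
Mode = β/(α+1) = 34.3/7.4 = 4.635.
Mean = β/(α−1) = 34.3/5.4 = 6.352.
The mean is pulled above the mode by the posterior's right skew.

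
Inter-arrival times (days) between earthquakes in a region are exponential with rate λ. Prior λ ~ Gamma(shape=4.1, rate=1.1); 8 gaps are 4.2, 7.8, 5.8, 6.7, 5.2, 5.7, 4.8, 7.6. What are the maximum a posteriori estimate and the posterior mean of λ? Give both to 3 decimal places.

Σ times = 47.8. Posterior: Gamma(shape = 4.1+8 = 12.1, rate = 1.1+47.8 = 48.9).
Mode = (α−1)/β = 11.1/48.9 = 0.227.
Mean = α/β = 12.1/48.9 = 0.247.
Right-skewed posterior ⇒ mode < mean.

MAP: 0.227. Posterior mean: 0.247.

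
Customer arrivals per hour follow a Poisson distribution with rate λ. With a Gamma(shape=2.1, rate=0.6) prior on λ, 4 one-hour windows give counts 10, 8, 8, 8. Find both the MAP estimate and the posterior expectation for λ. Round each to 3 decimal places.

MAP = 7.630; posterior mean = 7.848

Σ counts = 34. Posterior: Gamma(shape = 2.1+34 = 36.1, rate = 0.6+4 = 4.6).
Mode = (α−1)/β = 35.1/4.6 = 7.630.
Mean = α/β = 36.1/4.6 = 7.848.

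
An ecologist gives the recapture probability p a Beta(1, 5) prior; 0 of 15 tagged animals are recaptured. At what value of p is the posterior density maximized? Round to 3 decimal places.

Posterior: Beta(1+0, 5+15) = Beta(1, 20).
Since α = 1 ≤ 1 and β > 1, the Beta density is monotone decreasing on [0,1]; the mode is at 0.
Mean = 1/(1+20) = 0.048.
This is the posterior mode — the MAP estimate.

0.000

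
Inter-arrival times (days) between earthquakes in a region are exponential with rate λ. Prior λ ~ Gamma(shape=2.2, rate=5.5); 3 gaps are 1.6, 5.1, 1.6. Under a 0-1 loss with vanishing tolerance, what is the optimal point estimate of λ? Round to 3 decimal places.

Σ times = 8.3. Posterior: Gamma(shape = 2.2+3 = 5.2, rate = 5.5+8.3 = 13.8).
Mode = (α−1)/β = 4.2/13.8 = 0.304.
Mean = α/β = 5.2/13.8 = 0.377.
This is the posterior mode — the MAP estimate.

0.304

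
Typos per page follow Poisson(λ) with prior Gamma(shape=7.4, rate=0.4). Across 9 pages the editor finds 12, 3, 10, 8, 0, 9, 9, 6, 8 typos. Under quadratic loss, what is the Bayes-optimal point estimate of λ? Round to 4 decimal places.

7.7021

Σ counts = 65. Posterior: Gamma(shape = 7.4+65 = 72.4, rate = 0.4+9 = 9.4).
Mode = (α−1)/β = 71.4/9.4 = 7.5957.
Mean = α/β = 72.4/9.4 = 7.7021.
Quadratic loss ⇒ the optimal estimator is the posterior mean.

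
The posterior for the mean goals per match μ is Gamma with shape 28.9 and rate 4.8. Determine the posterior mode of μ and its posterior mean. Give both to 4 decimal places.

posterior mode = 5.8125, posterior mean = 6.0208

Mode = (α−1)/β = 27.9/4.8 = 5.8125.
Mean = α/β = 28.9/4.8 = 6.0208.
Right-skewed posterior ⇒ mode < mean.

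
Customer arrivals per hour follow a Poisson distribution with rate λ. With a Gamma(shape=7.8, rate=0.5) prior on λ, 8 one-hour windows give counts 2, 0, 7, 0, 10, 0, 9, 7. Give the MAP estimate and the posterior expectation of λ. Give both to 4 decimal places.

Σ counts = 35. Posterior: Gamma(shape = 7.8+35 = 42.8, rate = 0.5+8 = 8.5).
Mode = (α−1)/β = 41.8/8.5 = 4.9176.
Mean = α/β = 42.8/8.5 = 5.0353.

MAP estimate = 4.9176, posterior expectation = 5.0353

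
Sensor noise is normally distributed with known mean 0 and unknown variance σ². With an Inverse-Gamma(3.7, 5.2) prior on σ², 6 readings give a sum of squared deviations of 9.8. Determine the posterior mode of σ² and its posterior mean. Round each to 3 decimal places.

Posterior: Inverse-Gamma(shape = 3.7+6/2 = 6.7, scale = 5.2+9.8/2 = 10.1).
Mode = β/(α+1) = 10.1/7.7 = 1.312.
Mean = β/(α−1) = 10.1/5.7 = 1.772.

MAP: 1.312. Posterior mean: 1.772.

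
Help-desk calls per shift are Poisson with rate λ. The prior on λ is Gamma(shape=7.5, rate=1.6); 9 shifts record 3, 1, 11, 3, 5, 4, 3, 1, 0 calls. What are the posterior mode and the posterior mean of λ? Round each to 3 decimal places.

Σ counts = 31. Posterior: Gamma(shape = 7.5+31 = 38.5, rate = 1.6+9 = 10.6).
Mode = (α−1)/β = 37.5/10.6 = 3.538.
Mean = α/β = 38.5/10.6 = 3.632.

MAP: 3.538. Posterior mean: 3.632.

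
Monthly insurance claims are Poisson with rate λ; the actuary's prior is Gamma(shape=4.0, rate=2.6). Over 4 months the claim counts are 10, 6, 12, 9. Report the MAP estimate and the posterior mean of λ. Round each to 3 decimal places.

λ_MAP = 6.061, E[λ|data] = 6.212

Σ counts = 37. Posterior: Gamma(shape = 4.0+37 = 41.0, rate = 2.6+4 = 6.6).
Mode = (α−1)/β = 40.0/6.6 = 6.061.
Mean = α/β = 41.0/6.6 = 6.212.
Right-skewed posterior ⇒ mode < mean.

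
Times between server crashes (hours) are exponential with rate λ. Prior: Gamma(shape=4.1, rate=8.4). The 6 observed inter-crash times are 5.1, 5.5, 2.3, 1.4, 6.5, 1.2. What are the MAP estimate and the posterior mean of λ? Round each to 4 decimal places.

Σ times = 22.0. Posterior: Gamma(shape = 4.1+6 = 10.1, rate = 8.4+22.0 = 30.4).
Mode = (α−1)/β = 9.1/30.4 = 0.2993.
Mean = α/β = 10.1/30.4 = 0.3322.
Right-skewed posterior ⇒ mode < mean.

MAP: 0.2993. Posterior mean: 0.3322.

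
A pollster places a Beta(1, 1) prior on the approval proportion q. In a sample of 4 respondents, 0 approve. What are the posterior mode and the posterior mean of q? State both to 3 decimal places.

Posterior: Beta(1+0, 1+4) = Beta(1, 5).
Since α = 1 ≤ 1 and β > 1, the Beta density is monotone decreasing on [0,1]; the mode is at 0.
Mean = 1/(1+5) = 0.167.

MAP = 0.000; posterior mean = 0.167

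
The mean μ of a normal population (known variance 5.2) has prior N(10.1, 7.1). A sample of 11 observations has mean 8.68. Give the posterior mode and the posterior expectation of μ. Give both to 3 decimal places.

MAP: 8.769. Posterior mean: 8.769.

Posterior for μ is Normal. Precision-weighted mean: (1/7.1·10.1 + 11/5.2·8.68) / (1/7.1 + 11/5.2) = 8.769.
A Normal posterior is symmetric, so mode = mean.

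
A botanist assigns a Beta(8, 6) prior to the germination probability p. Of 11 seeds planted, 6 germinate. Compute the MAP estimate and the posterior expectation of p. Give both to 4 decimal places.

Posterior: Beta(8+6, 6+5) = Beta(14, 11).
Mode = (14−1)/(14+11−2) = 13/23 = 0.5652.
Mean = 14/(14+11) = 14/25 = 0.5600.
The posterior is left-skewed, so the mode exceeds the mean.

MAP: 0.5652. Posterior mean: 0.5600.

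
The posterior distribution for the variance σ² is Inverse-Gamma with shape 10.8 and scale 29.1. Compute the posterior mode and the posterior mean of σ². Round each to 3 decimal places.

Mode = β/(α+1) = 29.1/11.8 = 2.466.
Mean = β/(α−1) = 29.1/9.8 = 2.969.
The posterior is right-skewed, so the mean exceeds the mode.

σ²_MAP = 2.466, E[σ²|data] = 2.969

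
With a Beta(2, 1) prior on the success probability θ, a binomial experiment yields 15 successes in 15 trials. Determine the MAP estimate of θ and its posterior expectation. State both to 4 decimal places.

MAP = 1.0000; posterior mean = 0.9444

Posterior: Beta(2+15, 1+0) = Beta(17, 1).
Since β = 1 ≤ 1 and α > 1, the Beta density is monotone increasing on [0,1]; the mode is at 1.
Mean = 17/(17+1) = 0.9444.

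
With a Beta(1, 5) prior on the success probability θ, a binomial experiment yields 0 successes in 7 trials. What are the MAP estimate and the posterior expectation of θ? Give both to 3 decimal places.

Posterior: Beta(1+0, 5+7) = Beta(1, 12).
Since α = 1 ≤ 1 and β > 1, the Beta density is monotone decreasing on [0,1]; the mode is at 0.
Mean = 1/(1+12) = 0.077.

MAP = 0.000, posterior mean = 0.077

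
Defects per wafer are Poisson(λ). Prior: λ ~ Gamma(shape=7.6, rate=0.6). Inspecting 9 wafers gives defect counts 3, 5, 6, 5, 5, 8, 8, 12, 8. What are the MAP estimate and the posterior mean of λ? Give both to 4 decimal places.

λ_MAP = 6.9375, E[λ|data] = 7.0417

Σ counts = 60. Posterior: Gamma(shape = 7.6+60 = 67.6, rate = 0.6+9 = 9.6).
Mode = (α−1)/β = 66.6/9.6 = 6.9375.
Mean = α/β = 67.6/9.6 = 7.0417.
Right-skewed posterior ⇒ mode < mean.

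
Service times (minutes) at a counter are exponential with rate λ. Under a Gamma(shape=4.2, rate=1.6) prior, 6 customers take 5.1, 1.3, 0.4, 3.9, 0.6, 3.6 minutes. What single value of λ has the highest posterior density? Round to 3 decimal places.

Σ times = 14.9. Posterior: Gamma(shape = 4.2+6 = 10.2, rate = 1.6+14.9 = 16.5).
Mode = (α−1)/β = 9.2/16.5 = 0.558.
Mean = α/β = 10.2/16.5 = 0.618.
This is the posterior mode — the MAP estimate.

0.558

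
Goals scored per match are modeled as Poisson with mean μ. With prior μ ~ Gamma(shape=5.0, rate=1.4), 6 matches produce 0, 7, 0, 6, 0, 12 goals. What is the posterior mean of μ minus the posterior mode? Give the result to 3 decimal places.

0.135

Σ counts = 25. Posterior: Gamma(shape = 5.0+25 = 30.0, rate = 1.4+6 = 7.4).
Mode = (α−1)/β = 29.0/7.4 = 3.919.
Mean = α/β = 30.0/7.4 = 4.054.
Difference = 4.054 − 3.919 = 0.135.
The mean is pulled above the mode by the posterior's right skew.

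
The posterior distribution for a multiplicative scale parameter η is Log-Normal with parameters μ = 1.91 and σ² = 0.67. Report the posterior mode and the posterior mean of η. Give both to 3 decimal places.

Mode = exp(μ − σ²) = exp(1.24) = 3.456.
Mean = exp(μ + σ²/2) = exp(2.245) = 9.440.

posterior mode = 3.456, posterior mean = 9.440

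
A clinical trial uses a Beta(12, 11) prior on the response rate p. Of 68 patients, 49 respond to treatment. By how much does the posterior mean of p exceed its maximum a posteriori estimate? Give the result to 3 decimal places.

Posterior: Beta(12+49, 11+19) = Beta(61, 30).
Mode = (61−1)/(61+30−2) = 60/89 = 0.674.
Mean = 61/(61+30) = 61/91 = 0.670.
Difference = 0.670 − 0.674 = -0.004.
The posterior is left-skewed, so the mode exceeds the mean.

-0.004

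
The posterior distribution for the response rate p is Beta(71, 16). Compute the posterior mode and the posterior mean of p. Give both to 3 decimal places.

MAP = 0.824; posterior mean = 0.816

Mode = (71−1)/(71+16−2) = 70/85 = 0.824.
Mean = 71/(71+16) = 71/87 = 0.816.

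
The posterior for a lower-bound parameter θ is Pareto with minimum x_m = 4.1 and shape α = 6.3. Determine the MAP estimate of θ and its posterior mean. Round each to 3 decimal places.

The Pareto density is strictly decreasing on [x_m, ∞), so the mode is x_m = 4.100.
Mean = α·x_m/(α−1) = 6.3·4.1/5.3 = 4.874.

MAP = 4.100, posterior mean = 4.874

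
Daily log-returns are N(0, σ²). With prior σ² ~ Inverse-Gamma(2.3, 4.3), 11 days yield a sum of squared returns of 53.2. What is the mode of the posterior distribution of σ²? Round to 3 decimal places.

Posterior: Inverse-Gamma(shape = 2.3+11/2 = 7.8, scale = 4.3+53.2/2 = 30.9).
Mode = β/(α+1) = 30.9/8.8 = 3.511.
Mean = β/(α−1) = 30.9/6.8 = 4.544.
This is the posterior mode — the MAP estimate.

3.511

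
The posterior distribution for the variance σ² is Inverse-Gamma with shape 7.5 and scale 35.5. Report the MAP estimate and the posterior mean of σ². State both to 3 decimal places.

σ²_MAP = 4.176, E[σ²|data] = 5.462

Mode = β/(α+1) = 35.5/8.5 = 4.176.
Mean = β/(α−1) = 35.5/6.5 = 5.462.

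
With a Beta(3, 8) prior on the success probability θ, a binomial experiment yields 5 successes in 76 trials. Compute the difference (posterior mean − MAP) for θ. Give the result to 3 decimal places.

Posterior: Beta(3+5, 8+71) = Beta(8, 79).
Mode = (8−1)/(8+79−2) = 7/85 = 0.082.
Mean = 8/(8+79) = 8/87 = 0.092.
Difference = 0.092 − 0.082 = 0.010.

0.010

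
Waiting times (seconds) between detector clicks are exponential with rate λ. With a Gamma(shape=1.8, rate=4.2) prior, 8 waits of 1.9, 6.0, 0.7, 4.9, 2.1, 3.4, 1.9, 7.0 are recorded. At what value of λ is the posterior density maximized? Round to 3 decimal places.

Σ times = 27.9. Posterior: Gamma(shape = 1.8+8 = 9.8, rate = 4.2+27.9 = 32.1).
Mode = (α−1)/β = 8.8/32.1 = 0.274.
Mean = α/β = 9.8/32.1 = 0.305.
This is the posterior mode — the MAP estimate.

0.274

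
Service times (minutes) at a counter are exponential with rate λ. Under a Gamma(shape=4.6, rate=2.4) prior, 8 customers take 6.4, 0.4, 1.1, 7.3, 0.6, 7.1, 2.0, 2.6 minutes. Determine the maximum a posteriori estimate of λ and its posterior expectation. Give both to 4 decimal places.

Σ times = 27.5. Posterior: Gamma(shape = 4.6+8 = 12.6, rate = 2.4+27.5 = 29.9).
Mode = (α−1)/β = 11.6/29.9 = 0.3880.
Mean = α/β = 12.6/29.9 = 0.4214.
Mean > mode: the posterior has a right tail.

MAP = 0.3880; posterior mean = 0.4214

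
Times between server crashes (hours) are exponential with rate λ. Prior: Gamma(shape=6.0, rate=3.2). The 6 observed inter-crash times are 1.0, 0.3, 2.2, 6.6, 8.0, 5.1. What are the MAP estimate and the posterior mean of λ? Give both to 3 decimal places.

MAP = 0.417; posterior mean = 0.455

Σ times = 23.2. Posterior: Gamma(shape = 6.0+6 = 12.0, rate = 3.2+23.2 = 26.4).
Mode = (α−1)/β = 11.0/26.4 = 0.417.
Mean = α/β = 12.0/26.4 = 0.455.
The mean is pulled above the mode by the posterior's right skew.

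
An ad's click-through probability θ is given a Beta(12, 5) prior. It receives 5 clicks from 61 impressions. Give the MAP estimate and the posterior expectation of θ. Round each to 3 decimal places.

Posterior: Beta(12+5, 5+56) = Beta(17, 61).
Mode = (17−1)/(17+61−2) = 16/76 = 0.211.
Mean = 17/(17+61) = 17/78 = 0.218.

MAP: 0.211. Posterior mean: 0.218.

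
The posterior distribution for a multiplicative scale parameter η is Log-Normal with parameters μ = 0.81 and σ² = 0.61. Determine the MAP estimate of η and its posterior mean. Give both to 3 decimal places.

Mode = exp(μ − σ²) = exp(0.20) = 1.221.
Mean = exp(μ + σ²/2) = exp(1.115) = 3.050.

MAP = 1.221, posterior mean = 3.050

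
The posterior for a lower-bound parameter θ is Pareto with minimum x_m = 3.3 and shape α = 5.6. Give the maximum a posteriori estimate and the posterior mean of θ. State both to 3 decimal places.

θ_MAP = 3.300, E[θ|data] = 4.017

The Pareto density is strictly decreasing on [x_m, ∞), so the mode is x_m = 3.300.
Mean = α·x_m/(α−1) = 5.6·3.3/4.6 = 4.017.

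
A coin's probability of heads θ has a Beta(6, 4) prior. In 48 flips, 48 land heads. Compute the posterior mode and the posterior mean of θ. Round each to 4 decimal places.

MAP = 0.9464, posterior mean = 0.9310

Posterior: Beta(6+48, 4+0) = Beta(54, 4).
Mode = (54−1)/(54+4−2) = 53/56 = 0.9464.
Mean = 54/(54+4) = 54/58 = 0.9310.
The mean is pulled below the mode by the posterior's left skew.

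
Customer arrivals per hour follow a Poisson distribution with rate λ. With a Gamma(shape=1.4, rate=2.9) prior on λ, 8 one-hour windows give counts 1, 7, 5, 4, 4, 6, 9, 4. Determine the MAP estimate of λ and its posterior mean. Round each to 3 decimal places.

MAP = 3.706; posterior mean = 3.798

Σ counts = 40. Posterior: Gamma(shape = 1.4+40 = 41.4, rate = 2.9+8 = 10.9).
Mode = (α−1)/β = 40.4/10.9 = 3.706.
Mean = α/β = 41.4/10.9 = 3.798.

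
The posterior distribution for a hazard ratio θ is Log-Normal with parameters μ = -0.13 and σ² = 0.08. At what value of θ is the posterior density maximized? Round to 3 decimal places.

0.811

Mode = exp(μ − σ²) = exp(-0.21) = 0.811.
Mean = exp(μ + σ²/2) = exp(-0.090) = 0.914.
This is the posterior mode — the MAP estimate.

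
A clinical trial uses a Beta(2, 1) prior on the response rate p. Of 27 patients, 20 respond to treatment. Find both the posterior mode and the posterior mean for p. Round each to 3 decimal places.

posterior mode = 0.750, posterior mean = 0.733

Posterior: Beta(2+20, 1+7) = Beta(22, 8).
Mode = (22−1)/(22+8−2) = 21/28 = 0.750.
Mean = 22/(22+8) = 22/30 = 0.733.
Left-skewed posterior ⇒ mean < mode.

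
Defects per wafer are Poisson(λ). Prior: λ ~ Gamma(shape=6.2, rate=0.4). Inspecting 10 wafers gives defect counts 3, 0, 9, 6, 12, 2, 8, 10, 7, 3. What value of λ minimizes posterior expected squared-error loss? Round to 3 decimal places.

6.365

Σ counts = 60. Posterior: Gamma(shape = 6.2+60 = 66.2, rate = 0.4+10 = 10.4).
Mode = (α−1)/β = 65.2/10.4 = 6.269.
Mean = α/β = 66.2/10.4 = 6.365.
Squared-error loss ⇒ the optimal estimator is the posterior mean.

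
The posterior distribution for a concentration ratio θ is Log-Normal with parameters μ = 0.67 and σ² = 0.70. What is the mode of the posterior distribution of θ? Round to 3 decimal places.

Mode = exp(μ − σ²) = exp(-0.03) = 0.970.
Mean = exp(μ + σ²/2) = exp(1.020) = 2.773.
This is the posterior mode — the MAP estimate.

0.970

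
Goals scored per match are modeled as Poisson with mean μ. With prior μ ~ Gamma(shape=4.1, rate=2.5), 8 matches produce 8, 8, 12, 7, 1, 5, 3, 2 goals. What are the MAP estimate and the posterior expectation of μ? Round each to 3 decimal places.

μ_MAP = 4.676, E[μ|data] = 4.771

Σ counts = 46. Posterior: Gamma(shape = 4.1+46 = 50.1, rate = 2.5+8 = 10.5).
Mode = (α−1)/β = 49.1/10.5 = 4.676.
Mean = α/β = 50.1/10.5 = 4.771.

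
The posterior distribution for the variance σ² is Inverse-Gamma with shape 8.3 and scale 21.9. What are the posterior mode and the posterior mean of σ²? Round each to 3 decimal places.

MAP = 2.355; posterior mean = 3.000

Mode = β/(α+1) = 21.9/9.3 = 2.355.
Mean = β/(α−1) = 21.9/7.3 = 3.000.
Right-skewed posterior ⇒ mode < mean.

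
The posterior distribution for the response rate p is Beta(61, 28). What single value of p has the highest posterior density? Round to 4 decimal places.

Mode = (61−1)/(61+28−2) = 60/87 = 0.6897.
Mean = 61/(61+28) = 61/89 = 0.6854.
This is the posterior mode — the MAP estimate.

0.6897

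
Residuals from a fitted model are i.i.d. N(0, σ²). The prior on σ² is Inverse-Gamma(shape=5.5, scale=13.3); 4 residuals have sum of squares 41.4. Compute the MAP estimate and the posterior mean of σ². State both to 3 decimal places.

MAP: 4.000. Posterior mean: 5.231.

Posterior: Inverse-Gamma(shape = 5.5+4/2 = 7.5, scale = 13.3+41.4/2 = 34.0).
Mode = β/(α+1) = 34.0/8.5 = 4.000.
Mean = β/(α−1) = 34.0/6.5 = 5.231.
Right-skewed posterior ⇒ mode < mean.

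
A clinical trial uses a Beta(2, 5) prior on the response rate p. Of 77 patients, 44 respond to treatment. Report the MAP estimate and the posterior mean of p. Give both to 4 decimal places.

MAP: 0.5488. Posterior mean: 0.5476.

Posterior: Beta(2+44, 5+33) = Beta(46, 38).
Mode = (46−1)/(46+38−2) = 45/82 = 0.5488.
Mean = 46/(46+38) = 46/84 = 0.5476.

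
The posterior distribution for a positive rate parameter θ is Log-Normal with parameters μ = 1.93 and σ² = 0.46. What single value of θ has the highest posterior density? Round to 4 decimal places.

Mode = exp(μ − σ²) = exp(1.47) = 4.3492.
Mean = exp(μ + σ²/2) = exp(2.160) = 8.6711.
This is the posterior mode — the MAP estimate.

4.3492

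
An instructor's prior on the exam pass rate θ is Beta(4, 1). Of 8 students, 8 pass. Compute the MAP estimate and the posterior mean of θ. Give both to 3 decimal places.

Posterior: Beta(4+8, 1+0) = Beta(12, 1).
Since β = 1 ≤ 1 and α > 1, the Beta density is monotone increasing on [0,1]; the mode is at 1.
Mean = 12/(12+1) = 0.923.

MAP = 1.000; posterior mean = 0.923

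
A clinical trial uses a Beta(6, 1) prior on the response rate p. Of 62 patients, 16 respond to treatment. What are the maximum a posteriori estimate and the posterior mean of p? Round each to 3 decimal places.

MAP = 0.313, posterior mean = 0.319

Posterior: Beta(6+16, 1+46) = Beta(22, 47).
Mode = (22−1)/(22+47−2) = 21/67 = 0.313.
Mean = 22/(22+47) = 22/69 = 0.319.
The posterior is right-skewed, so the mean exceeds the mode.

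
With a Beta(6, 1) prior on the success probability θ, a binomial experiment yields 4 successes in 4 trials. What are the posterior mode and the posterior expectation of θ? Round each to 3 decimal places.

θ_MAP = 1.000, E[θ|data] = 0.909

Posterior: Beta(6+4, 1+0) = Beta(10, 1).
Since β = 1 ≤ 1 and α > 1, the Beta density is monotone increasing on [0,1]; the mode is at 1.
Mean = 10/(10+1) = 0.909.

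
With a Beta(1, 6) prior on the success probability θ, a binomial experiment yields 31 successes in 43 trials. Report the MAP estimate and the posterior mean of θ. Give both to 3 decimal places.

MAP estimate = 0.646, posterior mean = 0.640

Posterior: Beta(1+31, 6+12) = Beta(32, 18).
Mode = (32−1)/(32+18−2) = 31/48 = 0.646.
Mean = 32/(32+18) = 32/50 = 0.640.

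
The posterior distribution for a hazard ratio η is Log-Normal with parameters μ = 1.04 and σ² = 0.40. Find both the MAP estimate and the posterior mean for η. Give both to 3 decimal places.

MAP: 1.896. Posterior mean: 3.456.

Mode = exp(μ − σ²) = exp(0.64) = 1.896.
Mean = exp(μ + σ²/2) = exp(1.240) = 3.456.
Mean > mode: the posterior has a right tail.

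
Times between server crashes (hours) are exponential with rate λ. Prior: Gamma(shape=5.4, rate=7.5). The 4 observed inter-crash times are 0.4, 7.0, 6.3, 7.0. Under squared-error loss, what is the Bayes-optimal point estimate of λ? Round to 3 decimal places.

0.333

Σ times = 20.7. Posterior: Gamma(shape = 5.4+4 = 9.4, rate = 7.5+20.7 = 28.2).
Mode = (α−1)/β = 8.4/28.2 = 0.298.
Mean = α/β = 9.4/28.2 = 0.333.
Squared-error loss ⇒ the optimal estimator is the posterior mean.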